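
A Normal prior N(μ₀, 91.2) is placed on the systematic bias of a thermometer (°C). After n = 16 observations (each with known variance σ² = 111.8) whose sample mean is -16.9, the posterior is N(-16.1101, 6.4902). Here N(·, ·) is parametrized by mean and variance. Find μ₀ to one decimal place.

The posterior mean is a precision-weighted average: μ_n = (τ₀μ₀ + τ_data·x̄)/(τ₀+τ_data), with τ₀=1/σ₀² and τ_data=n/σ².
Here τ₀ = 1/91.2 = 0.010965 and τ_data = 16/111.8 = 0.143113, so τ_n = 0.154078.
Rearranging for μ₀: μ₀ = (μ_n·τ_n − τ_data·x̄)/τ₀ = (-16.1101·0.154078 − 0.143113·-16.9) / 0.010965 = -0.063602/0.010965 ≈ -5.8.

μ₀ = -5.8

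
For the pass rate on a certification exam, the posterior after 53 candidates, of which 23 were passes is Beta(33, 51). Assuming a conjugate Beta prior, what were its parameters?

Beta(10, 21)

Beta is conjugate to the binomial likelihood: posterior = Beta(α+s, β+f).
So α = 33 − 23 = 10 and β = 51 − 30 = 21.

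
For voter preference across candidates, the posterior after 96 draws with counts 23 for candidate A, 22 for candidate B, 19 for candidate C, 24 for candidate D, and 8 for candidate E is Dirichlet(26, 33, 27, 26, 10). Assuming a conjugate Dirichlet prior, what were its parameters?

Dirichlet(3, 11, 8, 2, 2)

For a Dirichlet(α) prior with multinomial counts c, the posterior is Dirichlet(α + c) componentwise.
Subtract each count from the matching posterior parameter: 26−23=3, 33−22=11, 27−19=8, 26−24=2, 10−8=2.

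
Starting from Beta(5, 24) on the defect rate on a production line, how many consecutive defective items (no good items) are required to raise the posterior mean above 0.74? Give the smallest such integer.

k = 64

After k defective items and 0 good items the posterior is Beta(5+k, 24), with mean (5+k)/(5+24+k).
Set (5+k)/(29+k) > 0.74 and solve: k > (0.74·29 − 5)/(1 − 0.74) = 63.308.
The smallest integer exceeding 63.308 is 64.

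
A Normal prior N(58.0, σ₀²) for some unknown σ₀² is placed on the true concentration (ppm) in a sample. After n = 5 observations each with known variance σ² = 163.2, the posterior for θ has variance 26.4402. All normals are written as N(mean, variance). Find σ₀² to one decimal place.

For the Normal–Normal model with known σ², precisions add: τ_n = τ₀ + n/σ².
So 1/σ₀² = 1/26.4402 − 5/163.2 = 0.037821 − 0.030637 = 0.007184.
Hence σ₀² = 1/0.007184 ≈ 139.2.

σ₀² = 139.2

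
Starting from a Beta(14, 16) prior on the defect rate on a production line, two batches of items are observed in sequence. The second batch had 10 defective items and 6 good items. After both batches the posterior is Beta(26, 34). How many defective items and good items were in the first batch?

2 defective items and 12 good items

Because Beta–binomial updating is additive in the counts, the combined data contributed (α_post−α_prior, β_post−β_prior) successes and failures.
Total across both batches: 26−14=12 defective items, 34−16=18 good items.
Subtract the second batch: 12−10=2 defective items and 18−6=12 good items.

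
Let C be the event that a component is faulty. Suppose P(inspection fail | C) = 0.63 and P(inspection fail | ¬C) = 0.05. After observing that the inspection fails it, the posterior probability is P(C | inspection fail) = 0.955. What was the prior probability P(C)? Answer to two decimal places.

P(C) = 0.63

In odds form, posterior odds = prior odds × likelihood ratio, so prior odds = posterior odds ÷ LR.
Posterior odds = 0.955/(1−0.955) = 21.2222. LR = 0.63/0.05 = 12.6000.
Prior odds = 21.2222/12.6000 = 1.6843, so P(C) = 1.6843/(1+1.6843) ≈ 0.63.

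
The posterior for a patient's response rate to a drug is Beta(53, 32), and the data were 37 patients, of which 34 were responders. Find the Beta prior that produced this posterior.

Beta(19, 29)

A Beta(α, β) prior with s successes and f failures in binomial data gives a Beta(α+s, β+f) posterior.
So α = 53 − 34 = 19 and β = 32 − 3 = 29.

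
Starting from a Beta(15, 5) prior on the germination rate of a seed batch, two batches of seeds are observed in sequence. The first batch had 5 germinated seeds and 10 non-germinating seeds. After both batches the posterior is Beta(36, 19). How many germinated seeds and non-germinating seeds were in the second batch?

16 germinated seeds and 4 non-germinating seeds

Sequential conjugate updates are equivalent to a single update on the pooled data, so total successes = posterior α − prior α and total failures = posterior β − prior β.
Total across both batches: 36−15=21 germinated seeds, 19−5=14 non-germinating seeds.
Subtract the first batch: 21−5=16 germinated seeds and 14−10=4 non-germinating seeds.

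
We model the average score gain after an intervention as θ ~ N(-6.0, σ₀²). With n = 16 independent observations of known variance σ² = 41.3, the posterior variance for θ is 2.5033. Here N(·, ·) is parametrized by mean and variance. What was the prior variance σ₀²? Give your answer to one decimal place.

Posterior precision equals prior precision plus data precision: 1/σ_n² = 1/σ₀² + n/σ².
So 1/σ₀² = 1/2.5033 − 16/41.3 = 0.399473 − 0.387409 = 0.012064.
Hence σ₀² = 1/0.012064 ≈ 82.9.

σ₀² = 82.9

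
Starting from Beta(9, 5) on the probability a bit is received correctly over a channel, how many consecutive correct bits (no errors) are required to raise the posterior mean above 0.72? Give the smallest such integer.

After k correct bits and 0 errors the posterior is Beta(9+k, 5), with mean (9+k)/(9+5+k).
Set (9+k)/(14+k) > 0.72 and solve: k > (0.72·14 − 9)/(1 − 0.72) = 3.857.
The smallest integer exceeding 3.857 is 4, and checking k=4: (13)/(18) = 0.7222 > 0.72.

k = 4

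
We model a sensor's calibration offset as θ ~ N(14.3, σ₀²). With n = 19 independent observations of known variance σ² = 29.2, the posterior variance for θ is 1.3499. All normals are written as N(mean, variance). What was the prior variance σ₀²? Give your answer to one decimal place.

σ₀² = 11.1

Posterior precision equals prior precision plus data precision: 1/σ_n² = 1/σ₀² + n/σ².
So 1/σ₀² = 1/1.3499 − 19/29.2 = 0.740796 − 0.650685 = 0.090111.
Hence σ₀² = 1/0.090111 ≈ 11.1.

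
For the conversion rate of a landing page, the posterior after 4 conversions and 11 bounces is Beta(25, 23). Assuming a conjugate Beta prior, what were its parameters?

Beta(21, 12)

Beta is conjugate to the binomial likelihood: posterior = Beta(α+s, β+f).
Subtract the data counts: 25−4=21, 23−11=12.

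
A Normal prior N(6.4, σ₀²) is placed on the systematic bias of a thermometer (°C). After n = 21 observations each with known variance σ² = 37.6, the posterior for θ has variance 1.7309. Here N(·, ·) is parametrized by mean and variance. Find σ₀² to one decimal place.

σ₀² = 52.0

For the Normal–Normal model with known σ², precisions add: τ_n = τ₀ + n/σ².
So 1/σ₀² = 1/1.7309 − 21/37.6 = 0.577734 − 0.558511 = 0.019223.
Hence σ₀² = 1/0.019223 ≈ 52.0.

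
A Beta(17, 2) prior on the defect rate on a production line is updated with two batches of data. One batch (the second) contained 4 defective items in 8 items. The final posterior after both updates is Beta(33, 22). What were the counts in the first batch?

12 defective items and 16 good items

Sequential conjugate updates are equivalent to a single update on the pooled data, so total successes = posterior α − prior α and total failures = posterior β − prior β.
Total across both batches: 33−17=16 defective items, 22−2=20 good items.
Subtract the second batch: 16−4=12 defective items and 20−4=16 good items.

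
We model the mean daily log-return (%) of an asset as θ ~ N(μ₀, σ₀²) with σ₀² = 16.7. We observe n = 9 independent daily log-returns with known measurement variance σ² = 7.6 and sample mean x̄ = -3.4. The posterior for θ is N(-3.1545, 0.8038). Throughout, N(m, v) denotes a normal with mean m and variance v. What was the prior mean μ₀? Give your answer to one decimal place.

μ₀ = 1.7

With known observation variance, the Normal–Normal posterior has precision τ_n = τ₀ + n/σ² and mean μ_n = (τ₀μ₀ + (n/σ²)x̄)/τ_n.
Here τ₀ = 1/16.7 = 0.059880 and τ_data = 9/7.6 = 1.184211, so τ_n = 1.244091.
Rearranging for μ₀: μ₀ = (μ_n·τ_n − τ_data·x̄)/τ₀ = (-3.1545·1.244091 − 1.184211·-3.4) / 0.059880 = 0.101832/0.059880 ≈ 1.7.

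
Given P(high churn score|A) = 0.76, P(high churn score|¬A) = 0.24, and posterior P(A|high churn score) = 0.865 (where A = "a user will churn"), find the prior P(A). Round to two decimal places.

P(A) = 0.67

Bayes' rule in odds form gives O(A|E) = O(A)·[P(E|A)/P(E|¬A)], hence O(A) = O(A|E)/LR.
Posterior odds = 0.865/(1−0.865) = 6.4074. LR = 0.76/0.24 = 3.1667.
Prior odds = 6.4074/3.1667 = 2.0234, so P(A) = 2.0234/(1+2.0234) ≈ 0.67.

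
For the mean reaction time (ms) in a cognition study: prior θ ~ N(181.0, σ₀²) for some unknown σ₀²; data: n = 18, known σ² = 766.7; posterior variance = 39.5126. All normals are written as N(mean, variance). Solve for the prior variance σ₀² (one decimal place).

σ₀² = 546.1

Posterior precision equals prior precision plus data precision: 1/σ_n² = 1/σ₀² + n/σ².
So 1/σ₀² = 1/39.5126 − 18/766.7 = 0.025308 − 0.023477 = 0.001831.
Hence σ₀² = 1/0.001831 ≈ 546.1.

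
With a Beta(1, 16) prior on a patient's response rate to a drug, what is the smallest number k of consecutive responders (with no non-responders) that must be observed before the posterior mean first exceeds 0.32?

k = 7

After k responders and 0 non-responders the posterior is Beta(1+k, 16), with mean (1+k)/(1+16+k).
Set (1+k)/(17+k) > 0.32 and solve: k > (0.32·17 − 1)/(1 − 0.32) = 6.529.
The smallest integer exceeding 6.529 is 7.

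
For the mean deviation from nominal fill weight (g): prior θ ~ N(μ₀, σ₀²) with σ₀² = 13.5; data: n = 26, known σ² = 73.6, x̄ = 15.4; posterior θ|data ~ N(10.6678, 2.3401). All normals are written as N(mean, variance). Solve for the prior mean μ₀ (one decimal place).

With known observation variance, the Normal–Normal posterior has precision τ_n = τ₀ + n/σ² and mean μ_n = (τ₀μ₀ + (n/σ²)x̄)/τ_n.
Here τ₀ = 1/13.5 = 0.074074 and τ_data = 26/73.6 = 0.353261, so τ_n = 0.427335.
Rearranging for μ₀: μ₀ = (μ_n·τ_n − τ_data·x̄)/τ₀ = (10.6678·0.427335 − 0.353261·15.4) / 0.074074 = -0.881495/0.074074 ≈ -11.9.

μ₀ = -11.9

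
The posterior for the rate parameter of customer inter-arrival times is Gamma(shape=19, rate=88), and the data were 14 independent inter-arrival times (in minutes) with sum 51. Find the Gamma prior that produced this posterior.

Gamma(shape=5, rate=37)

For an exponential likelihood with a Gamma(α, β) prior on the rate, n observations with total T give posterior Gamma(α+n, β+T).
So α = 19 − 14 = 5 and β = 88 − 51 = 37.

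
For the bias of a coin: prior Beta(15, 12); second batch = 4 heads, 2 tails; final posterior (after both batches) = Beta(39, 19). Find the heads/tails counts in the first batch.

Sequential conjugate updates are equivalent to a single update on the pooled data, so total successes = posterior α − prior α and total failures = posterior β − prior β.
Total across both batches: 39−15=24 heads, 19−12=7 tails.
Subtract the second batch: 24−4=20 heads and 7−2=5 tails.

20 heads and 5 tails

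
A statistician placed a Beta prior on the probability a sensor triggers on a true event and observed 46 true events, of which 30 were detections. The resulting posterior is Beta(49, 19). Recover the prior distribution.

Under Beta–binomial conjugacy the posterior parameters are (a+s, b+f).
Subtract the data counts: 49−30=19, 19−16=3.

Beta(19, 3)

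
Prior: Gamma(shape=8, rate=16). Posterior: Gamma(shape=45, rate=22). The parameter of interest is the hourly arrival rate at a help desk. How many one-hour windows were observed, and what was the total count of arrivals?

n = 6 one-hour windows with total 37 arrivals

Gamma–Poisson conjugacy: posterior shape = α + Σxᵢ, posterior rate = β + n.
Matching: Σxᵢ = 45 − 8 = 37 and n = 22 − 16 = 6.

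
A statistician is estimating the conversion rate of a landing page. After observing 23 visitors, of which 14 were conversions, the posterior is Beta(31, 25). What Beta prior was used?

Beta is conjugate to the binomial likelihood: posterior = Beta(α+s, β+f).
So α = 31 − 14 = 17 and β = 25 − 9 = 16.

Beta(17, 16)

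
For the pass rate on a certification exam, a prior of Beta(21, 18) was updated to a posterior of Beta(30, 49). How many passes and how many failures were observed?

9 passes and 31 failures

Under Beta–binomial conjugacy the posterior parameters are (α+s, β+f).
So s = 30 − 21 = 9 and f = 49 − 18 = 31.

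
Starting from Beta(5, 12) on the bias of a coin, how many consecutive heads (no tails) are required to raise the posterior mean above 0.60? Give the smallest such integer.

k = 14

After k heads and 0 tails the posterior is Beta(5+k, 12), with mean (5+k)/(5+12+k).
Set (5+k)/(17+k) > 0.60 and solve: k > (0.60·17 − 5)/(1 − 0.60) = 13.000.
The smallest integer exceeding 13.000 is 14.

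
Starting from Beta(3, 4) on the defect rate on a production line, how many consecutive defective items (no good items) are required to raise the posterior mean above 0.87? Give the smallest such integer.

k = 24

After k defective items and 0 good items the posterior is Beta(3+k, 4), with mean (3+k)/(3+4+k).
Set (3+k)/(7+k) > 0.87 and solve: k > (0.87·7 − 3)/(1 − 0.87) = 23.769.
The smallest integer exceeding 23.769 is 24, and checking k=24: (27)/(31) = 0.8710 > 0.87.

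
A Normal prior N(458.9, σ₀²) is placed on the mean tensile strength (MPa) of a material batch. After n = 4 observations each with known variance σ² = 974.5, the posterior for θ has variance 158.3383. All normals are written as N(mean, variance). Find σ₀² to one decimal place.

σ₀² = 452.3

For the Normal–Normal model with known σ², precisions add: τ_n = τ₀ + n/σ².
So 1/σ₀² = 1/158.3383 − 4/974.5 = 0.006316 − 0.004105 = 0.002211.
Hence σ₀² = 1/0.002211 ≈ 452.3.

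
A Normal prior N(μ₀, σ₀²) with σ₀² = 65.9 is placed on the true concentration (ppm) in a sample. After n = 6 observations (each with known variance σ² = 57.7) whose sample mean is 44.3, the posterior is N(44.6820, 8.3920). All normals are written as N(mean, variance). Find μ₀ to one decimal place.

μ₀ = 47.3

The posterior mean is a precision-weighted average: μ_n = (τ₀μ₀ + τ_data·x̄)/(τ₀+τ_data), with τ₀=1/σ₀² and τ_data=n/σ².
Here τ₀ = 1/65.9 = 0.015175 and τ_data = 6/57.7 = 0.103986, so τ_n = 0.119161.
Rearranging for μ₀: μ₀ = (μ_n·τ_n − τ_data·x̄)/τ₀ = (44.6820·0.119161 − 0.103986·44.3) / 0.015175 = 0.717772/0.015175 ≈ 47.3.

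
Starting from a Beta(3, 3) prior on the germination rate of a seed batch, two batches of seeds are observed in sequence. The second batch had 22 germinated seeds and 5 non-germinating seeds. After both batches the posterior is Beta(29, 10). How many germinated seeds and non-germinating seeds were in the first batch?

4 germinated seeds and 2 non-germinating seeds

Sequential conjugate updates are equivalent to a single update on the pooled data, so total successes = posterior α − prior α and total failures = posterior β − prior β.
Total across both batches: 29−3=26 germinated seeds, 10−3=7 non-germinating seeds.
Subtract the second batch: 26−22=4 germinated seeds and 7−5=2 non-germinating seeds.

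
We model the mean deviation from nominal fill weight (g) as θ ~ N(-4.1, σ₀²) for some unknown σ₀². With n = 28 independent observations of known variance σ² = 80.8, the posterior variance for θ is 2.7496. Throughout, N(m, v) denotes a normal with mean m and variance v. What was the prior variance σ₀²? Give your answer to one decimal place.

Posterior precision equals prior precision plus data precision: 1/σ_n² = 1/σ₀² + n/σ².
So 1/σ₀² = 1/2.7496 − 28/80.8 = 0.363689 − 0.346535 = 0.017154.
Hence σ₀² = 1/0.017154 ≈ 58.3.

σ₀² = 58.3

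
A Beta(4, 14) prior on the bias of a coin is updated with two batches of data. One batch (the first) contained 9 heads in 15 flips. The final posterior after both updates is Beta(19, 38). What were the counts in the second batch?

6 heads and 18 tails

Because Beta–binomial updating is additive in the counts, the combined data contributed (α_post−α_prior, β_post−β_prior) successes and failures.
Total across both batches: 19−4=15 heads, 38−14=24 tails.
Subtract the first batch: 15−9=6 heads and 24−6=18 tails.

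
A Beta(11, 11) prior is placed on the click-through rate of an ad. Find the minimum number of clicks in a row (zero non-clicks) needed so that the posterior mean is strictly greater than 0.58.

After k clicks and 0 non-clicks the posterior is Beta(11+k, 11), with mean (11+k)/(11+11+k).
Set (11+k)/(22+k) > 0.58 and solve: k > (0.58·22 − 11)/(1 − 0.58) = 4.190.
The smallest integer exceeding 4.190 is 5.

k = 5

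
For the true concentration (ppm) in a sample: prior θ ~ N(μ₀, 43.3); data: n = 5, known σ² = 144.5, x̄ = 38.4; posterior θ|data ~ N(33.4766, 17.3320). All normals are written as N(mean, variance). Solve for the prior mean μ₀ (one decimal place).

μ₀ = 26.1

The posterior mean is a precision-weighted average: μ_n = (τ₀μ₀ + τ_data·x̄)/(τ₀+τ_data), with τ₀=1/σ₀² and τ_data=n/σ².
Here τ₀ = 1/43.3 = 0.023095 and τ_data = 5/144.5 = 0.034602, so τ_n = 0.057697.
Rearranging for μ₀: μ₀ = (μ_n·τ_n − τ_data·x̄)/τ₀ = (33.4766·0.057697 − 0.034602·38.4) / 0.023095 = 0.602783/0.023095 ≈ 26.1.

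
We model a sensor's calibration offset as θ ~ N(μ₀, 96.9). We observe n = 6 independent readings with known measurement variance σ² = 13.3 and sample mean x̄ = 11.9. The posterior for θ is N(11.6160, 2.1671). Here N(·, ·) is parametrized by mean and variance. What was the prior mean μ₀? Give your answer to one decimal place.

μ₀ = -0.8

The posterior mean is a precision-weighted average: μ_n = (τ₀μ₀ + τ_data·x̄)/(τ₀+τ_data), with τ₀=1/σ₀² and τ_data=n/σ².
Here τ₀ = 1/96.9 = 0.010320 and τ_data = 6/13.3 = 0.451128, so τ_n = 0.461448.
Rearranging for μ₀: μ₀ = (μ_n·τ_n − τ_data·x̄)/τ₀ = (11.6160·0.461448 − 0.451128·11.9) / 0.010320 = -0.008243/0.010320 ≈ -0.8.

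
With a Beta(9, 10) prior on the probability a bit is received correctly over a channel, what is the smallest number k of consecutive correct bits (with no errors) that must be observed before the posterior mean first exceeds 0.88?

After k correct bits and 0 errors the posterior is Beta(9+k, 10), with mean (9+k)/(9+10+k).
Set (9+k)/(19+k) > 0.88 and solve: k > (0.88·19 − 9)/(1 − 0.88) = 64.333.
The smallest integer exceeding 64.333 is 65.

k = 65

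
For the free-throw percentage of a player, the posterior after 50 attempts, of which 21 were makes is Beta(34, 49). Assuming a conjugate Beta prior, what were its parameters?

Beta is conjugate to the binomial likelihood: posterior = Beta(a+s, b+f).
So a = 34 − 21 = 13 and b = 49 − 29 = 20.

Beta(13, 20)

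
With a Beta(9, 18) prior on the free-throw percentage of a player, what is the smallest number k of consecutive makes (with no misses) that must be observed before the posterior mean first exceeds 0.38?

After k makes and 0 misses the posterior is Beta(9+k, 18), with mean (9+k)/(9+18+k).
Set (9+k)/(27+k) > 0.38 and solve: k > (0.38·27 − 9)/(1 − 0.38) = 2.032.
The smallest integer exceeding 2.032 is 3, and checking k=3: (12)/(30) = 0.4000 > 0.38.

k = 3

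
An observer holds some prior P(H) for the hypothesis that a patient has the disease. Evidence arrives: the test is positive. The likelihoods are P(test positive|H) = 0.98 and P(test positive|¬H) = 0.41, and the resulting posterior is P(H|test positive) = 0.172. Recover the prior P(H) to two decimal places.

In odds form, posterior odds = prior odds × likelihood ratio, so prior odds = posterior odds ÷ LR.
Posterior odds = 0.172/(1−0.172) = 0.2077. LR = 0.98/0.41 = 2.3902.
Prior odds = 0.2077/2.3902 = 0.0869, so P(H) = 0.0869/(1+0.0869) ≈ 0.08.

P(H) = 0.08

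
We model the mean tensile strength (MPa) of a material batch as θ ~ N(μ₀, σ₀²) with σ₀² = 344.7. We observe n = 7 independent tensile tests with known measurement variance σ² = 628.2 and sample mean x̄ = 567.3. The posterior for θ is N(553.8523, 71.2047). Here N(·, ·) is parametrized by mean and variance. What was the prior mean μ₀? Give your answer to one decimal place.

μ₀ = 502.2

With known observation variance, the Normal–Normal posterior has precision τ_n = τ₀ + n/σ² and mean μ_n = (τ₀μ₀ + (n/σ²)x̄)/τ_n.
Here τ₀ = 1/344.7 = 0.002901 and τ_data = 7/628.2 = 0.011143, so τ_n = 0.014044.
Rearranging for μ₀: μ₀ = (μ_n·τ_n − τ_data·x̄)/τ₀ = (553.8523·0.014044 − 0.011143·567.3) / 0.002901 = 1.456878/0.002901 ≈ 502.2.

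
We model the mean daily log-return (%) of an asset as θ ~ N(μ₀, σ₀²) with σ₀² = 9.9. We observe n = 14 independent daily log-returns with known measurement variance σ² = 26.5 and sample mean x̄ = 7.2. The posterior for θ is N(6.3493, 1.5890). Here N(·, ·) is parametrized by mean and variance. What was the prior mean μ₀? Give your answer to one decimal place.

μ₀ = 1.9

The posterior mean is a precision-weighted average: μ_n = (τ₀μ₀ + τ_data·x̄)/(τ₀+τ_data), with τ₀=1/σ₀² and τ_data=n/σ².
Here τ₀ = 1/9.9 = 0.101010 and τ_data = 14/26.5 = 0.528302, so τ_n = 0.629312.
Rearranging for μ₀: μ₀ = (μ_n·τ_n − τ_data·x̄)/τ₀ = (6.3493·0.629312 − 0.528302·7.2) / 0.101010 = 0.191916/0.101010 ≈ 1.9.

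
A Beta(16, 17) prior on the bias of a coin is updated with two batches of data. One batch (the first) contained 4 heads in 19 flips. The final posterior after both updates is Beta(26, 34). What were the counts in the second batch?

6 heads and 2 tails

Sequential conjugate updates are equivalent to a single update on the pooled data, so total successes = posterior α − prior α and total failures = posterior β − prior β.
Total across both batches: 26−16=10 heads, 34−17=17 tails.
Subtract the first batch: 10−4=6 heads and 17−15=2 tails.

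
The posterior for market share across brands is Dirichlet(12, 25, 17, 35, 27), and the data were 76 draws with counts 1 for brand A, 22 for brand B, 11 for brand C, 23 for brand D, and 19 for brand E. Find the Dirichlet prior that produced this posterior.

Dirichlet(11, 3, 6, 12, 8)

For a Dirichlet(α) prior with multinomial counts c, the posterior is Dirichlet(α + c) componentwise.
Subtract each count from the matching posterior parameter: 12−1=11, 25−22=3, 17−11=6, 35−23=12, 27−19=8.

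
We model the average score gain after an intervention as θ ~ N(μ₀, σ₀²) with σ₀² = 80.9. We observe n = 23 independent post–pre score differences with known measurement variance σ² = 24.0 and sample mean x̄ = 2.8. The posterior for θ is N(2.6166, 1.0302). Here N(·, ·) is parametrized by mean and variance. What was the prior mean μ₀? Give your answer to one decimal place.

With known observation variance, the Normal–Normal posterior has precision τ_n = τ₀ + n/σ² and mean μ_n = (τ₀μ₀ + (n/σ²)x̄)/τ_n.
Here τ₀ = 1/80.9 = 0.012361 and τ_data = 23/24.0 = 0.958333, so τ_n = 0.970694.
Rearranging for μ₀: μ₀ = (μ_n·τ_n − τ_data·x̄)/τ₀ = (2.6166·0.970694 − 0.958333·2.8) / 0.012361 = -0.143414/0.012361 ≈ -11.6.

μ₀ = -11.6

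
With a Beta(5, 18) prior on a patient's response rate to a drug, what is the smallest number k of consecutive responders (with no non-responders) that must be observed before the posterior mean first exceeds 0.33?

k = 4

After k responders and 0 non-responders the posterior is Beta(5+k, 18), with mean (5+k)/(5+18+k).
Set (5+k)/(23+k) > 0.33 and solve: k > (0.33·23 − 5)/(1 − 0.33) = 3.866.
The smallest integer exceeding 3.866 is 4.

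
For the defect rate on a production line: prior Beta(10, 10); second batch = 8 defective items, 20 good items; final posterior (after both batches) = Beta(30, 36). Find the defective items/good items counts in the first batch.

Because Beta–binomial updating is additive in the counts, the combined data contributed (α_post−α_prior, β_post−β_prior) successes and failures.
Total across both batches: 30−10=20 defective items, 36−10=26 good items.
Subtract the second batch: 20−8=12 defective items and 26−20=6 good items.

12 defective items and 6 good items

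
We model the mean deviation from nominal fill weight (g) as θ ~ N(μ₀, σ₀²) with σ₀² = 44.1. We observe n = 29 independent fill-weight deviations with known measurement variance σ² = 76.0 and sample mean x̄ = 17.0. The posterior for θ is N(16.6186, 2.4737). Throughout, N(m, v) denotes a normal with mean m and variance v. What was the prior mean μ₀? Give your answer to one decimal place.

μ₀ = 10.2

The posterior mean is a precision-weighted average: μ_n = (τ₀μ₀ + τ_data·x̄)/(τ₀+τ_data), with τ₀=1/σ₀² and τ_data=n/σ².
Here τ₀ = 1/44.1 = 0.022676 and τ_data = 29/76.0 = 0.381579, so τ_n = 0.404255.
Rearranging for μ₀: μ₀ = (μ_n·τ_n − τ_data·x̄)/τ₀ = (16.6186·0.404255 − 0.381579·17.0) / 0.022676 = 0.231309/0.022676 ≈ 10.2.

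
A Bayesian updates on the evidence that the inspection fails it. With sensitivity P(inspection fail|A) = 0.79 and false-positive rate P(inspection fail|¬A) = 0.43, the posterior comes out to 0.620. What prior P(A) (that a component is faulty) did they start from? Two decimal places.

P(A) = 0.47

In odds form, posterior odds = prior odds × likelihood ratio, so prior odds = posterior odds ÷ LR.
Posterior odds = 0.620/(1−0.620) = 1.6316. LR = 0.79/0.43 = 1.8372.
Prior odds = 1.6316/1.8372 = 0.8881, so P(A) = 0.8881/(1+0.8881) ≈ 0.47.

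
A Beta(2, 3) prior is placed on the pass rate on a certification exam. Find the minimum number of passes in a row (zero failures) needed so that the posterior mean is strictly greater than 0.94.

k = 46

After k passes and 0 failures the posterior is Beta(2+k, 3), with mean (2+k)/(2+3+k).
Set (2+k)/(5+k) > 0.94 and solve: k > (0.94·5 − 2)/(1 − 0.94) = 45.000.
The smallest integer exceeding 45.000 is 46, and checking k=46: (48)/(51) = 0.9412 > 0.94.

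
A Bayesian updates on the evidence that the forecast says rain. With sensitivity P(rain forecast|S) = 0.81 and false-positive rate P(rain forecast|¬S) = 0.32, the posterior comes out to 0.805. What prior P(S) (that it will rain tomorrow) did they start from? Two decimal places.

P(S) = 0.62

Bayes' rule in odds form gives O(S|E) = O(S)·[P(E|S)/P(E|¬S)], hence O(S) = O(S|E)/LR.
Posterior odds = 0.805/(1−0.805) = 4.1282. LR = 0.81/0.32 = 2.5312.
Prior odds = 4.1282/2.5312 = 1.6309, so P(S) = 1.6309/(1+1.6309) ≈ 0.62.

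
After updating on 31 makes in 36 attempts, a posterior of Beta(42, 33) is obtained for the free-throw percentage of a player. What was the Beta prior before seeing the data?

Under Beta–binomial conjugacy the posterior parameters are (a+s, b+f).
Subtract the data counts: 42−31=11, 33−5=28.

Beta(11, 28)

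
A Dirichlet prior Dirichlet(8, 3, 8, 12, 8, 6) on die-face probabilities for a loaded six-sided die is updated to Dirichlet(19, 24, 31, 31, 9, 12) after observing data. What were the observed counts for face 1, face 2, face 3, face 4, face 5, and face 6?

For a Dirichlet(α) prior with multinomial counts c, the posterior is Dirichlet(α + c) componentwise.
Counts are posterior − prior componentwise: 19−8=11, 24−3=21, 31−8=23, 31−12=19, 9−8=1, 12−6=6.

counts (11, 21, 23, 19, 1, 6)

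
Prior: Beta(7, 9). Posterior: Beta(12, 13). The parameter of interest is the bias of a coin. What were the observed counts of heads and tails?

5 heads and 4 tails

A Beta(a, b) prior with s successes and f failures in binomial data gives a Beta(a+s, b+f) posterior.
So s = 12 − 7 = 5 and f = 13 − 9 = 4.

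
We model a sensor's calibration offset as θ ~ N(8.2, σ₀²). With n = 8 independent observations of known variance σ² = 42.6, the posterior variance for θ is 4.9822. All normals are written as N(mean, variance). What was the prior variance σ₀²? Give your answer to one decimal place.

σ₀² = 77.4

Posterior precision equals prior precision plus data precision: 1/σ_n² = 1/σ₀² + n/σ².
So 1/σ₀² = 1/4.9822 − 8/42.6 = 0.200715 − 0.187793 = 0.012922.
Hence σ₀² = 1/0.012922 ≈ 77.4.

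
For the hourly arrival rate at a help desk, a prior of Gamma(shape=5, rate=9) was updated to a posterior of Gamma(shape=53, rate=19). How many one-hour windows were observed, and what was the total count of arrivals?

A Gamma(α, β) prior (rate parametrization) on a Poisson rate with n observations summing to S gives posterior Gamma(α+S, β+n).
Matching: Σxᵢ = 53 − 5 = 48 and n = 19 − 9 = 10.

n = 10 one-hour windows with total 48 arrivals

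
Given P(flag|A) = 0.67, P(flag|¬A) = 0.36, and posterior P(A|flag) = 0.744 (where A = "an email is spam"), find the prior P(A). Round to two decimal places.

Bayes' rule in odds form gives O(A|E) = O(A)·[P(E|A)/P(E|¬A)], hence O(A) = O(A|E)/LR.
Posterior odds = 0.744/(1−0.744) = 2.9062. LR = 0.67/0.36 = 1.8611.
Prior odds = 2.9062/1.8611 = 1.5615, so P(A) = 1.5615/(1+1.5615) ≈ 0.61.

P(A) = 0.61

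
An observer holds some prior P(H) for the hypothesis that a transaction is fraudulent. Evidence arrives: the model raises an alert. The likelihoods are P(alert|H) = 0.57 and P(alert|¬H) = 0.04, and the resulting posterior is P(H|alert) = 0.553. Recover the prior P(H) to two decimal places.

P(H) = 0.08

Bayes' rule in odds form gives O(H|E) = O(H)·[P(E|H)/P(E|¬H)], hence O(H) = O(H|E)/LR.
Posterior odds = 0.553/(1−0.553) = 1.2371. LR = 0.57/0.04 = 14.2500.
Prior odds = 1.2371/14.2500 = 0.0868, so P(H) = 0.0868/(1+0.0868) ≈ 0.08.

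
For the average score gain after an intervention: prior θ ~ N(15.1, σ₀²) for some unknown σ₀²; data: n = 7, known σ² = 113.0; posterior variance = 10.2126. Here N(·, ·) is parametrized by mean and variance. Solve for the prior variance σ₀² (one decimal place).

For the Normal–Normal model with known σ², precisions add: τ_n = τ₀ + n/σ².
So 1/σ₀² = 1/10.2126 − 7/113.0 = 0.097918 − 0.061947 = 0.035971.
Hence σ₀² = 1/0.035971 ≈ 27.8.

σ₀² = 27.8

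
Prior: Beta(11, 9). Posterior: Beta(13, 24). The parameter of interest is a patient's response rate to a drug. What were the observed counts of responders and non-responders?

Beta is conjugate to the binomial likelihood: posterior = Beta(α+s, β+f).
Match parameters: s=13−11=2, f=24−9=15.

2 responders and 15 non-responders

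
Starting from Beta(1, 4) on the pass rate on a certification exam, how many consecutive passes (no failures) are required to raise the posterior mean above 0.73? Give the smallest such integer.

After k passes and 0 failures the posterior is Beta(1+k, 4), with mean (1+k)/(1+4+k).
Set (1+k)/(5+k) > 0.73 and solve: k > (0.73·5 − 1)/(1 − 0.73) = 9.815.
The smallest integer exceeding 9.815 is 10, and checking k=10: (11)/(15) = 0.7333 > 0.73.

k = 10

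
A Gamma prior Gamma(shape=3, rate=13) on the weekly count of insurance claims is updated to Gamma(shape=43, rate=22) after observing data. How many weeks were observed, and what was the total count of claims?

n = 9 weeks with total 40 claims

A Gamma(α, β) prior (rate parametrization) on a Poisson rate with n observations summing to S gives posterior Gamma(α+S, β+n).
Matching: Σxᵢ = 43 − 3 = 40 and n = 22 − 13 = 9.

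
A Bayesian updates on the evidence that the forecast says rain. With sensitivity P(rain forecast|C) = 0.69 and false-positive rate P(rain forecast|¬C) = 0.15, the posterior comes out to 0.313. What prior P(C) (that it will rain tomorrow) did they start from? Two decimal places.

P(C) = 0.09

Bayes' rule in odds form gives O(C|E) = O(C)·[P(E|C)/P(E|¬C)], hence O(C) = O(C|E)/LR.
Posterior odds = 0.313/(1−0.313) = 0.4556. LR = 0.69/0.15 = 4.6000.
Prior odds = 0.4556/4.6000 = 0.0990, so P(C) = 0.0990/(1+0.0990) ≈ 0.09.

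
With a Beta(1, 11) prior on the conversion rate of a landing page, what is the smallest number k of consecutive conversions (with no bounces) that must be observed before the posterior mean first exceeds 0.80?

k = 44

After k conversions and 0 bounces the posterior is Beta(1+k, 11), with mean (1+k)/(1+11+k).
Set (1+k)/(12+k) > 0.80 and solve: k > (0.80·12 − 1)/(1 − 0.80) = 43.000.
The smallest integer exceeding 43.000 is 44, and checking k=44: (45)/(56) = 0.8036 > 0.80.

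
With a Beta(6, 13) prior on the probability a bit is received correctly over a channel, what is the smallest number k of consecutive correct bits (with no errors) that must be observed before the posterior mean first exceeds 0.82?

After k correct bits and 0 errors the posterior is Beta(6+k, 13), with mean (6+k)/(6+13+k).
Set (6+k)/(19+k) > 0.82 and solve: k > (0.82·19 − 6)/(1 − 0.82) = 53.222.
The smallest integer exceeding 53.222 is 54, and checking k=54: (60)/(73) = 0.8219 > 0.82.

k = 54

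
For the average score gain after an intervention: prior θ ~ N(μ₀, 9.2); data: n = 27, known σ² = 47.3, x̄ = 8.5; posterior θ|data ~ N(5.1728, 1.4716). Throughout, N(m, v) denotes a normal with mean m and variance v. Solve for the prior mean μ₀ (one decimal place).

The posterior mean is a precision-weighted average: μ_n = (τ₀μ₀ + τ_data·x̄)/(τ₀+τ_data), with τ₀=1/σ₀² and τ_data=n/σ².
Here τ₀ = 1/9.2 = 0.108696 and τ_data = 27/47.3 = 0.570825, so τ_n = 0.679521.
Rearranging for μ₀: μ₀ = (μ_n·τ_n − τ_data·x̄)/τ₀ = (5.1728·0.679521 − 0.570825·8.5) / 0.108696 = -1.336986/0.108696 ≈ -12.3.

μ₀ = -12.3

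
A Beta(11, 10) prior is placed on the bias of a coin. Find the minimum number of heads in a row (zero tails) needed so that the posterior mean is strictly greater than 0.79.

After k heads and 0 tails the posterior is Beta(11+k, 10), with mean (11+k)/(11+10+k).
Set (11+k)/(21+k) > 0.79 and solve: k > (0.79·21 − 11)/(1 − 0.79) = 26.619.
The smallest integer exceeding 26.619 is 27, and checking k=27: (38)/(48) = 0.7917 > 0.79.

k = 27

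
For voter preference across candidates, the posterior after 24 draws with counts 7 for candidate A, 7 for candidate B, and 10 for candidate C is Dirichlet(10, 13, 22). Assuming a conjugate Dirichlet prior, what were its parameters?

Dirichlet(3, 6, 12)

For a Dirichlet(α) prior with multinomial counts c, the posterior is Dirichlet(α + c) componentwise.
Subtract each count from the matching posterior parameter: 10−7=3, 13−7=6, 22−10=12.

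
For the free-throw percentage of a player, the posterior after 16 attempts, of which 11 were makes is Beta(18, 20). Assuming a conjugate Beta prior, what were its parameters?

Beta(7, 15)

Beta is conjugate to the binomial likelihood: posterior = Beta(a+s, b+f).
Subtract the data counts: 18−11=7, 20−5=15.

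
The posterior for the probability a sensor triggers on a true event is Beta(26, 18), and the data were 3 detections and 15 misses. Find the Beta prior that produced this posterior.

Beta(23, 3)

Beta is conjugate to the binomial likelihood: posterior = Beta(α+s, β+f).
So α = 26 − 3 = 23 and β = 18 − 15 = 3.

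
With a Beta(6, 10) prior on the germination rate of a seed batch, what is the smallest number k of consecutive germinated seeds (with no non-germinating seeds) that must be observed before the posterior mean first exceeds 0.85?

After k germinated seeds and 0 non-germinating seeds the posterior is Beta(6+k, 10), with mean (6+k)/(6+10+k).
Set (6+k)/(16+k) > 0.85 and solve: k > (0.85·16 − 6)/(1 − 0.85) = 50.667.
The smallest integer exceeding 50.667 is 51, and checking k=51: (57)/(67) = 0.8507 > 0.85.

k = 51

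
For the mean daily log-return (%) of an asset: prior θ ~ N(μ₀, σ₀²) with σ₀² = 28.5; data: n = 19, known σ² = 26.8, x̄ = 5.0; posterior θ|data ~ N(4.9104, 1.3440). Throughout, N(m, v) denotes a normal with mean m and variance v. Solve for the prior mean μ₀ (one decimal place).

The posterior mean is a precision-weighted average: μ_n = (τ₀μ₀ + τ_data·x̄)/(τ₀+τ_data), with τ₀=1/σ₀² and τ_data=n/σ².
Here τ₀ = 1/28.5 = 0.035088 and τ_data = 19/26.8 = 0.708955, so τ_n = 0.744043.
Rearranging for μ₀: μ₀ = (μ_n·τ_n − τ_data·x̄)/τ₀ = (4.9104·0.744043 − 0.708955·5.0) / 0.035088 = 0.108774/0.035088 ≈ 3.1.

μ₀ = 3.1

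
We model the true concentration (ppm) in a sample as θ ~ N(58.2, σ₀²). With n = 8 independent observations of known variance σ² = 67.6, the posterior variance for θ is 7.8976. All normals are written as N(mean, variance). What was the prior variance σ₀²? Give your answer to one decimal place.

σ₀² = 120.8

For the Normal–Normal model with known σ², precisions add: τ_n = τ₀ + n/σ².
So 1/σ₀² = 1/7.8976 − 8/67.6 = 0.126621 − 0.118343 = 0.008278.
Hence σ₀² = 1/0.008278 ≈ 120.8.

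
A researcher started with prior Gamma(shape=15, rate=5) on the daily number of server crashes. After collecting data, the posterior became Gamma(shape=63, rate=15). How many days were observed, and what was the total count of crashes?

n = 10 days with total 48 crashes

A Gamma(α, β) prior (rate parametrization) on a Poisson rate with n observations summing to S gives posterior Gamma(α+S, β+n).
Matching: Σxᵢ = 63 − 15 = 48 and n = 15 − 5 = 10.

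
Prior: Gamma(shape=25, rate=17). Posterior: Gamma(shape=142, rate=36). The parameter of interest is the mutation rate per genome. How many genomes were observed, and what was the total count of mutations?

n = 19 genomes with total 117 mutations

Gamma–Poisson conjugacy: posterior shape = α + Σxᵢ, posterior rate = β + n.
Matching: Σxᵢ = 142 − 25 = 117 and n = 36 − 17 = 19.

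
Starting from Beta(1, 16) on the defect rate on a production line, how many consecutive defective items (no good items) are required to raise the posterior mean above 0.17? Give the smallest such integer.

After k defective items and 0 good items the posterior is Beta(1+k, 16), with mean (1+k)/(1+16+k).
Set (1+k)/(17+k) > 0.17 and solve: k > (0.17·17 − 1)/(1 − 0.17) = 2.277.
The smallest integer exceeding 2.277 is 3, and checking k=3: (4)/(20) = 0.2000 > 0.17.

k = 3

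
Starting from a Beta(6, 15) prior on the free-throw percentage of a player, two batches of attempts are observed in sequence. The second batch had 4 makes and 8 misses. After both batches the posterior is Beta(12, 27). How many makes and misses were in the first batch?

Sequential conjugate updates are equivalent to a single update on the pooled data, so total successes = posterior α − prior α and total failures = posterior β − prior β.
Total across both batches: 12−6=6 makes, 27−15=12 misses.
Subtract the second batch: 6−4=2 makes and 12−8=4 misses.

2 makes and 4 misses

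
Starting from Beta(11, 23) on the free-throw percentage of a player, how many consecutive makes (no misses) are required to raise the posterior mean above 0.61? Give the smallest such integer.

After k makes and 0 misses the posterior is Beta(11+k, 23), with mean (11+k)/(11+23+k).
Set (11+k)/(34+k) > 0.61 and solve: k > (0.61·34 − 11)/(1 − 0.61) = 24.974.
The smallest integer exceeding 24.974 is 25.

k = 25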